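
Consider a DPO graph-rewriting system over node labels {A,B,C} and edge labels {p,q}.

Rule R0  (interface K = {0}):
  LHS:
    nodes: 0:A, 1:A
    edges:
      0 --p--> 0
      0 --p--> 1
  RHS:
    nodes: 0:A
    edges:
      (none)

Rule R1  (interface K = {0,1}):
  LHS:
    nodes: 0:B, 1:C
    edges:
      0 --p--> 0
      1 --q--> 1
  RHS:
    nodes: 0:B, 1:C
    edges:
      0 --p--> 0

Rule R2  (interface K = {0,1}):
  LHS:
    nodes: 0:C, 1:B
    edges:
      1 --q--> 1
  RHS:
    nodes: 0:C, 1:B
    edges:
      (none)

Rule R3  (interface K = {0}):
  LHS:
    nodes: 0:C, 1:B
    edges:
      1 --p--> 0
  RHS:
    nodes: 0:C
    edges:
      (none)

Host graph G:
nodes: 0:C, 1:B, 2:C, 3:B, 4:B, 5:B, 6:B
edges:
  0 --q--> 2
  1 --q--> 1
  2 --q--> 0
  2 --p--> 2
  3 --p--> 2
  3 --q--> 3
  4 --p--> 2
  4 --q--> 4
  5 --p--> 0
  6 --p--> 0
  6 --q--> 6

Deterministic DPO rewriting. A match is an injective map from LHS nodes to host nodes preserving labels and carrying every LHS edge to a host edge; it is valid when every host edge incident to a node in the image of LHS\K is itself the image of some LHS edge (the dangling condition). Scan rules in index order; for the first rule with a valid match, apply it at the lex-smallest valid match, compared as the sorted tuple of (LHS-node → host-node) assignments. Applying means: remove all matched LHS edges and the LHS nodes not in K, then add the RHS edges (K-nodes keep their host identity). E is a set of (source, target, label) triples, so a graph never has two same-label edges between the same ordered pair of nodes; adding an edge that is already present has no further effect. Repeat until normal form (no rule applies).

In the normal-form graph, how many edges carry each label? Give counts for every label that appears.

Answer: p:1 q:2

Rewrite trace:
initial: |V|=7 |E|=11  E = 0-q->2 1-q->1 2-q->0 2-p->2 3-p->2 3-q->3 4-p->2 4-q->4 5-p->0 6-p->0 6-q->6
step 1: apply R2 at {0↦0, 1↦1}  → |V|=7 |E|=10  E = 0-q->2 2-q->0 2-p->2 3-p->2 3-q->3 4-p->2 4-q->4 5-p->0 6-p->0 6-q->6
step 2: apply R2 at {0↦0, 1↦3}  → |V|=7 |E|=9  E = 0-q->2 2-q->0 2-p->2 3-p->2 4-p->2 4-q->4 5-p->0 6-p->0 6-q->6
step 3: apply R2 at {0↦0, 1↦4}  → |V|=7 |E|=8  E = 0-q->2 2-q->0 2-p->2 3-p->2 4-p->2 5-p->0 6-p->0 6-q->6
step 4: apply R2 at {0↦0, 1↦6}  → |V|=7 |E|=7  E = 0-q->2 2-q->0 2-p->2 3-p->2 4-p->2 5-p->0 6-p->0
step 5: apply R3 at {0↦0, 1↦5}  → |V|=6 |E|=6  E = 0-q->2 2-q->0 2-p->2 3-p->2 4-p->2 6-p->0
step 6: apply R3 at {0↦0, 1↦6}  → |V|=5 |E|=5  E = 0-q->2 2-q->0 2-p->2 3-p->2 4-p->2
step 7: apply R3 at {0↦2, 1↦3}  → |V|=4 |E|=4  E = 0-q->2 2-q->0 2-p->2 4-p->2
step 8: apply R3 at {0↦2, 1↦4}  → |V|=3 |E|=3  E = 0-q->2 2-q->0 2-p->2
halt: no rule applies after step 8
NF edges: [(0, 2, 'q'), (2, 0, 'q'), (2, 2, 'p')]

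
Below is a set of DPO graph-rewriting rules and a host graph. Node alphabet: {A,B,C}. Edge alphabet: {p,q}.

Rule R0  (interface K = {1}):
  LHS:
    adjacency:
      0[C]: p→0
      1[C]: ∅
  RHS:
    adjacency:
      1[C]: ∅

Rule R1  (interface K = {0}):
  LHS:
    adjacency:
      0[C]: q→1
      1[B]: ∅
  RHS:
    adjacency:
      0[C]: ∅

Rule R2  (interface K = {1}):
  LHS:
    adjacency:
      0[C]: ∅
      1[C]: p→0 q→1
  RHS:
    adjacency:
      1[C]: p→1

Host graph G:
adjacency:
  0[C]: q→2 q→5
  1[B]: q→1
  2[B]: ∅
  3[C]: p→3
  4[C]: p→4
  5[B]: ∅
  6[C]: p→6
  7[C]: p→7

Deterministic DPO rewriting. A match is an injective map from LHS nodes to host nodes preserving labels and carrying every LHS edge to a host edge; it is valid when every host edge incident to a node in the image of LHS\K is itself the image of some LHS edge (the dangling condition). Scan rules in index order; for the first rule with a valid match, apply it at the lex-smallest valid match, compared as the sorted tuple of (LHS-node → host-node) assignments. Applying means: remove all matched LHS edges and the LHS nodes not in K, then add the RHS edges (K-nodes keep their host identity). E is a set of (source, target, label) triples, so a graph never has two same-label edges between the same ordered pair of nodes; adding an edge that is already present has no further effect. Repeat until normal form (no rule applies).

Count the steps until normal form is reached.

start.  V:8 E:7  edges: 0-q->2 0-q->5 1-q->1 3-p->3 4-p->4 6-p->6 7-p->7
1. fire R0 via {0↦3, 1↦0}  →  V:7 E:6  edges: 0-q->2 0-q->5 1-q->1 4-p->4 6-p->6 7-p->7
2. fire R0 via {0↦4, 1↦0}  →  V:6 E:5  edges: 0-q->2 0-q->5 1-q->1 6-p->6 7-p->7
3. fire R0 via {0↦6, 1↦0}  →  V:5 E:4  edges: 0-q->2 0-q->5 1-q->1 7-p->7
4. fire R0 via {0↦7, 1↦0}  →  V:4 E:3  edges: 0-q->2 0-q->5 1-q->1
5. fire R1 via {0↦0, 1↦2}  →  V:3 E:2  edges: 0-q->5 1-q->1
6. fire R1 via {0↦0, 1↦5}  →  V:2 E:1  edges: 1-q->1
halt: no rule applies after step 6

Answer: 6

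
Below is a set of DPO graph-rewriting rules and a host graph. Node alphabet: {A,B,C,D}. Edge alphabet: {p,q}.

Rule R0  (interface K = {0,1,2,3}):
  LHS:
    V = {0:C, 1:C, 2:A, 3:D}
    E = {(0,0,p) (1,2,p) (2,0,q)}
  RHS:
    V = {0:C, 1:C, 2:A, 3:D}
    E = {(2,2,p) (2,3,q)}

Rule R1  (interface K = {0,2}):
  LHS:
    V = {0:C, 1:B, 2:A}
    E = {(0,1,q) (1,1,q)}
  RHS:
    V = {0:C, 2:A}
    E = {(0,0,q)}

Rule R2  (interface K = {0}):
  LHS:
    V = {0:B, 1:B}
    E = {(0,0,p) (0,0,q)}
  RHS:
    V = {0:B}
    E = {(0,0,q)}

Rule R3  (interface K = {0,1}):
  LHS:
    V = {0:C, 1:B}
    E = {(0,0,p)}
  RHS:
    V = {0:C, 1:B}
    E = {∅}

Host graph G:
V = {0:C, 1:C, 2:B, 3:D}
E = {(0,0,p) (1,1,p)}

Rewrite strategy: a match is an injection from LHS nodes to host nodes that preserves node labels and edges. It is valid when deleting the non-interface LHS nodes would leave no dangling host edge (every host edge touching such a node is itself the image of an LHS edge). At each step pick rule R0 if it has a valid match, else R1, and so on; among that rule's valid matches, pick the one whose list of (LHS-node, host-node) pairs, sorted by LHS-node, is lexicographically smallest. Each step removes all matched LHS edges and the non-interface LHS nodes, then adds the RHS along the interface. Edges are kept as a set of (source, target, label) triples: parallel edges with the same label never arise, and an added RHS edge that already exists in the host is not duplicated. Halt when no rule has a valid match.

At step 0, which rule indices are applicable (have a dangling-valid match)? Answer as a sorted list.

Answer: [R3]

Derivation:
R0: no valid match — LHS pattern not found
R1: no valid match — LHS pattern not found
R2: no valid match — LHS pattern not found
R3: 2 valid matches — {0↦0, 1↦2}, {0↦1, 1↦2}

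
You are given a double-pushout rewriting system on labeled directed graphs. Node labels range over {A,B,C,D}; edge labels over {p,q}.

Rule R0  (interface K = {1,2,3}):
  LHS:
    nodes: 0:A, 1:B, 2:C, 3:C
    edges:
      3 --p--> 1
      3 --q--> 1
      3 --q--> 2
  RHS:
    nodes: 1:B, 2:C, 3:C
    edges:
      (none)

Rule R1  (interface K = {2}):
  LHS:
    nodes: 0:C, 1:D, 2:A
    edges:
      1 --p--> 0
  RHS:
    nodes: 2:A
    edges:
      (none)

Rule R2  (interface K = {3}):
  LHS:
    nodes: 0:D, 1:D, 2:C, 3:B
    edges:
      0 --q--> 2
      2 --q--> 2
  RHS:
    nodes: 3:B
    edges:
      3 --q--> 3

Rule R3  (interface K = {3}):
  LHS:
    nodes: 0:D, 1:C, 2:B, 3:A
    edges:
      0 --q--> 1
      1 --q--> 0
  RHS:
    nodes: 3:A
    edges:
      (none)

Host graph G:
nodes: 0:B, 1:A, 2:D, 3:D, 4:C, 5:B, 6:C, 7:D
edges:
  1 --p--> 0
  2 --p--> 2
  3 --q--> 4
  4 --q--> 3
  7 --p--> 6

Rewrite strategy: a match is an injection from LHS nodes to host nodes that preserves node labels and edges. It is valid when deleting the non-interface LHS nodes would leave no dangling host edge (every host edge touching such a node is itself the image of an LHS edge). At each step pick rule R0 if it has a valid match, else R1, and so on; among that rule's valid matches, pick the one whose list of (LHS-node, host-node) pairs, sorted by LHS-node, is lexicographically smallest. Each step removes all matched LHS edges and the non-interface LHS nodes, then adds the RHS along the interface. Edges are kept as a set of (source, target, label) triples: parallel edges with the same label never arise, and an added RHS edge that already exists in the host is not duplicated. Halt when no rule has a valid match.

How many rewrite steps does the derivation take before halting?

Answer: 2

Derivation:
start.  V:8 E:5  edges: 1-p->0 2-p->2 3-q->4 4-q->3 7-p->6
1. fire R1 via {0↦6, 1↦7, 2↦1}  →  V:6 E:4  edges: 1-p->0 2-p->2 3-q->4 4-q->3
2. fire R3 via {0↦3, 1↦4, 2↦5, 3↦1}  →  V:3 E:2  edges: 1-p->0 2-p->2
normal form: no rule applies after step 2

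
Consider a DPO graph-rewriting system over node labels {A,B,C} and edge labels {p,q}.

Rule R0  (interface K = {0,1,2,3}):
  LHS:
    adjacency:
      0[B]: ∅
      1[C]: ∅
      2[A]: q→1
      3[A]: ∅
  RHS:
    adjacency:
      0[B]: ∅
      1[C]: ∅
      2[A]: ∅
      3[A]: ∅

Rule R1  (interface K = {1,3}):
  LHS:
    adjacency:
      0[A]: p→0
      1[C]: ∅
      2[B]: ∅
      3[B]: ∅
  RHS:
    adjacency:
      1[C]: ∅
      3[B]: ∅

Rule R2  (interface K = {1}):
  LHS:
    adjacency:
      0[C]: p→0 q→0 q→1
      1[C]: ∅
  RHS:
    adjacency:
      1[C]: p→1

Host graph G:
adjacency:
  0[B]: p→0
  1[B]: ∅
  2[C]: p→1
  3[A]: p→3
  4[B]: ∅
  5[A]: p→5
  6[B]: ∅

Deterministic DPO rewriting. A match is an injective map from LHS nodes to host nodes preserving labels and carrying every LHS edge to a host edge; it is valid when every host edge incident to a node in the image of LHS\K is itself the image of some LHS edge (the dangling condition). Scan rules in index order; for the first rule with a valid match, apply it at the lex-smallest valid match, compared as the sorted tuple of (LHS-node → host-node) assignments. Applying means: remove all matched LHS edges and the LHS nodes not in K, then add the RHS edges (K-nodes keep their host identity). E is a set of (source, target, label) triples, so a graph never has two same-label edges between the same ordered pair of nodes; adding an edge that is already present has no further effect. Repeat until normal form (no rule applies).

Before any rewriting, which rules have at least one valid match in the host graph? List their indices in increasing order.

R0: no valid match — LHS pattern not found
R1: 12 valid matches — {0↦3, 1↦2, 2↦4, 3↦0}, {0↦3, 1↦2, 2↦4, 3↦1}, {0↦3, 1↦2, 2↦4, 3↦6} (+9 more)
R2: no valid match — LHS pattern not found

Answer: [R1]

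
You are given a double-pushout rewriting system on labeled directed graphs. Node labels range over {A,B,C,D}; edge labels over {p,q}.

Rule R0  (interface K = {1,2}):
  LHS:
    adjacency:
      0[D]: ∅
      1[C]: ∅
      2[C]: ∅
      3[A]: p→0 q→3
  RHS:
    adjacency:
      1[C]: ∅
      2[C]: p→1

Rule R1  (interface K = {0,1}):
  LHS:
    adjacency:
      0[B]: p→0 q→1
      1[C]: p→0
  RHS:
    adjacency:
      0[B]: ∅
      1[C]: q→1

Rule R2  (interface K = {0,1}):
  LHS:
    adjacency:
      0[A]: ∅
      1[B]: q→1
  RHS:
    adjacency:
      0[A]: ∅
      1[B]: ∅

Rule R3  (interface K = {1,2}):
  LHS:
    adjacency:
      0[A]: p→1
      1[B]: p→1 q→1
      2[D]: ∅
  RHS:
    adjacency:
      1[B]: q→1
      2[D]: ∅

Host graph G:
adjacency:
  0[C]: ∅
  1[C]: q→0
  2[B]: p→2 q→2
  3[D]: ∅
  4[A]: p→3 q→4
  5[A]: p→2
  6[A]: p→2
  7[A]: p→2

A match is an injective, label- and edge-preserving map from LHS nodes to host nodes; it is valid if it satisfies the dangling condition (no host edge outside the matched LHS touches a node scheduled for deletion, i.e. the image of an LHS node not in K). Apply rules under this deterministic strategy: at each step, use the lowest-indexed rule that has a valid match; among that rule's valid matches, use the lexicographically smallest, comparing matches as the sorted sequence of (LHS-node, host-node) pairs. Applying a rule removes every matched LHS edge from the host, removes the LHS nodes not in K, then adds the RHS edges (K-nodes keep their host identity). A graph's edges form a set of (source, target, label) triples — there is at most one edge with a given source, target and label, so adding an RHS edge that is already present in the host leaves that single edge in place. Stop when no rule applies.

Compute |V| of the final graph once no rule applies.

Answer: 6

Steps:
start.  V:8 E:8  edges: 1-q->0 2-p->2 2-q->2 4-p->3 4-q->4 5-p->2 6-p->2 7-p->2
1. fire R0 via {0↦3, 1↦0, 2↦1, 3↦4}  →  V:6 E:7  edges: 1-p->0 1-q->0 2-p->2 2-q->2 5-p->2 6-p->2 7-p->2
2. fire R2 via {0↦5, 1↦2}  →  V:6 E:6  edges: 1-p->0 1-q->0 2-p->2 5-p->2 6-p->2 7-p->2
final graph: no rule applies after step 2
NF nodes: {0:C, 1:C, 2:B, 5:A, 6:A, 7:A}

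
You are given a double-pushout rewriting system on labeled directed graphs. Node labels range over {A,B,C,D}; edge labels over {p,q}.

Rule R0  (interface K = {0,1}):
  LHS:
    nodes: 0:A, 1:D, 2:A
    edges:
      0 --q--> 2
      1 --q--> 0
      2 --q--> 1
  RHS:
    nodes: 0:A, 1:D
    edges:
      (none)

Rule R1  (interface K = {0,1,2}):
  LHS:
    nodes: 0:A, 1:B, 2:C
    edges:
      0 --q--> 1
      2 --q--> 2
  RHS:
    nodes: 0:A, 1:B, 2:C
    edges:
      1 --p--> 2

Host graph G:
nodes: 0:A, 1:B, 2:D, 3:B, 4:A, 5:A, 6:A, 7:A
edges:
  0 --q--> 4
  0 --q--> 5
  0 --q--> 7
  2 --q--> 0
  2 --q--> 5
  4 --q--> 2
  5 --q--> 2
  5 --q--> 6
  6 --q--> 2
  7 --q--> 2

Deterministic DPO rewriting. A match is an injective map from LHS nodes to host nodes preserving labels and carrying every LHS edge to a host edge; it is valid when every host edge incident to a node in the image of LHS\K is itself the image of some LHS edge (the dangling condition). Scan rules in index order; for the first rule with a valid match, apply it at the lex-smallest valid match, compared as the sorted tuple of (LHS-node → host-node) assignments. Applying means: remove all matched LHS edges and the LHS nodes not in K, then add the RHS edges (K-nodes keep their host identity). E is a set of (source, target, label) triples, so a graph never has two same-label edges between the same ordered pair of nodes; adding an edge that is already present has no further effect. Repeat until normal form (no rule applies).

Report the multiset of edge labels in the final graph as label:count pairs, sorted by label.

start.  V:8 E:10  edges: 0-q->4 0-q->5 0-q->7 2-q->0 2-q->5 4-q->2 5-q->2 5-q->6 6-q->2 7-q->2
1. fire R0 via {0↦0, 1↦2, 2↦4}  →  V:7 E:7  edges: 0-q->5 0-q->7 2-q->5 5-q->2 5-q->6 6-q->2 7-q->2
2. fire R0 via {0↦5, 1↦2, 2↦6}  →  V:6 E:4  edges: 0-q->5 0-q->7 5-q->2 7-q->2
final graph: no rule applies after step 2
NF edges: [(0, 5, 'q'), (0, 7, 'q'), (5, 2, 'q'), (7, 2, 'q')]

Answer: q:4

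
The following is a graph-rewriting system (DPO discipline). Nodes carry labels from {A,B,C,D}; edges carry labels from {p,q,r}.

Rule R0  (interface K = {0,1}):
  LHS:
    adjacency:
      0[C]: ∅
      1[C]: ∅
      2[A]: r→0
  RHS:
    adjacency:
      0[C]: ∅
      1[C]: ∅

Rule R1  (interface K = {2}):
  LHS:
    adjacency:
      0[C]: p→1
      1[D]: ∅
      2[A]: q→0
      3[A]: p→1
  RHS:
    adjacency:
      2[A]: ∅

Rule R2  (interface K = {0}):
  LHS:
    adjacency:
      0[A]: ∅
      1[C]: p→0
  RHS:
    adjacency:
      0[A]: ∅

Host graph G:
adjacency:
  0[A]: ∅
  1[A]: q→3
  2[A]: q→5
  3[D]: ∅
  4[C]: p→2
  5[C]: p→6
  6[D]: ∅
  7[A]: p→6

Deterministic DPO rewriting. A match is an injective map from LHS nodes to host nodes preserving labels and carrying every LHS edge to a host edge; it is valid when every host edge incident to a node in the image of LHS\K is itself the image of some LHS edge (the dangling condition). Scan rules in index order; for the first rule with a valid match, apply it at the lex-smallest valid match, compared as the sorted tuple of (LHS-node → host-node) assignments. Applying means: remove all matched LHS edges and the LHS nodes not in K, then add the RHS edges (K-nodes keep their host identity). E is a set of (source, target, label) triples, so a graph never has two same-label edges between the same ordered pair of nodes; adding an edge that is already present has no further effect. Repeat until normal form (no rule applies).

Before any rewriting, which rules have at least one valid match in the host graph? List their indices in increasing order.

Answer: [R1,R2]

Steps:
R0: no valid match — LHS pattern not found
R1: 1 valid match — {0↦5, 1↦6, 2↦2, 3↦7}
R2: 1 valid match — {0↦2, 1↦4}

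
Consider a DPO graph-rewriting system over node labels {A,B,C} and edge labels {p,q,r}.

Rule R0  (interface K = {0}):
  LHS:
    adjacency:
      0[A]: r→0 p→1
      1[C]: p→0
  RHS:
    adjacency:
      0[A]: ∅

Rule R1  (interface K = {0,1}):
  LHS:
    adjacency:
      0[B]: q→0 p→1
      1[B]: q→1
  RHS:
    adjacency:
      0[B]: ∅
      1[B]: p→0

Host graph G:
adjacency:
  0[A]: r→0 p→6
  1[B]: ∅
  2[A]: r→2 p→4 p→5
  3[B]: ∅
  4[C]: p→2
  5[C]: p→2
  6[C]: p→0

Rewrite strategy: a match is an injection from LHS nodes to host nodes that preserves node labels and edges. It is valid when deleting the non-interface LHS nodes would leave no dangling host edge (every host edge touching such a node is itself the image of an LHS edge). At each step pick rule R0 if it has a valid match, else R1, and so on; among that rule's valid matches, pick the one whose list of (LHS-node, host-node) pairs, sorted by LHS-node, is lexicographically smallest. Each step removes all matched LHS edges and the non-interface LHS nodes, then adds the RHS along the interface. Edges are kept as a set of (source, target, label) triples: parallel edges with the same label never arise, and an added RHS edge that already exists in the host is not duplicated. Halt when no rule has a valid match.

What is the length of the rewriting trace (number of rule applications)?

Answer: 2

Rewrite trace:
start.  V:7 E:8  edges: 0-r->0 0-p->6 2-r->2 2-p->4 2-p->5 4-p->2 5-p->2 6-p->0
1. fire R0 via {0↦0, 1↦6}  →  V:6 E:5  edges: 2-r->2 2-p->4 2-p->5 4-p->2 5-p->2
2. fire R0 via {0↦2, 1↦4}  →  V:5 E:2  edges: 2-p->5 5-p->2
normal form: no rule applies after step 2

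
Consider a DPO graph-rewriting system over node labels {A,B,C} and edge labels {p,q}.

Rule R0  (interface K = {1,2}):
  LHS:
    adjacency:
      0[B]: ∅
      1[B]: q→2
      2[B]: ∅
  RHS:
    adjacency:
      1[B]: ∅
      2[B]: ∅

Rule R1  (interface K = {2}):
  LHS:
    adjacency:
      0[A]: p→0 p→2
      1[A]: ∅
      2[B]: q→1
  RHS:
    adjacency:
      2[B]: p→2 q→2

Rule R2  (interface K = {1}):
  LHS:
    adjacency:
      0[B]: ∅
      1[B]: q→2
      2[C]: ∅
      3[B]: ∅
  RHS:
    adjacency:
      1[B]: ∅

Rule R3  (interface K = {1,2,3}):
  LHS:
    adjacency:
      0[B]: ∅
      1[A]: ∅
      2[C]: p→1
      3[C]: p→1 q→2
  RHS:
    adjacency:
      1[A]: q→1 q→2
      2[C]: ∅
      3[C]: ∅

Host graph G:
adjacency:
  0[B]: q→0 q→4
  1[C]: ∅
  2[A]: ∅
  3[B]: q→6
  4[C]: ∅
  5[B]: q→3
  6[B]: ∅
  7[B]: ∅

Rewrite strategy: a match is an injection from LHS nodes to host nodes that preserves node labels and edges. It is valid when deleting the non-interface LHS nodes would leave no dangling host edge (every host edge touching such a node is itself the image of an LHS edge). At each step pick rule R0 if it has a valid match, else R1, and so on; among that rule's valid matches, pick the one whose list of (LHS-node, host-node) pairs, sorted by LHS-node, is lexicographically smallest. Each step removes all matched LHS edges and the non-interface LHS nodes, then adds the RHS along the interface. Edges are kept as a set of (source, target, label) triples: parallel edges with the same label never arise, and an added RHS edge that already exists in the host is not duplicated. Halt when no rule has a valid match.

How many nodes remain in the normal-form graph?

Answer: 3

Steps:
initial: |V|=8 |E|=4  E = 0-q->0 0-q->4 3-q->6 5-q->3
step 1: apply R0 at {0↦7, 1↦3, 2↦6}  → |V|=7 |E|=3  E = 0-q->0 0-q->4 5-q->3
step 2: apply R0 at {0↦6, 1↦5, 2↦3}  → |V|=6 |E|=2  E = 0-q->0 0-q->4
step 3: apply R2 at {0↦3, 1↦0, 2↦4, 3↦5}  → |V|=3 |E|=1  E = 0-q->0
final graph: no rule applies after step 3
NF nodes: {0:B, 1:C, 2:A}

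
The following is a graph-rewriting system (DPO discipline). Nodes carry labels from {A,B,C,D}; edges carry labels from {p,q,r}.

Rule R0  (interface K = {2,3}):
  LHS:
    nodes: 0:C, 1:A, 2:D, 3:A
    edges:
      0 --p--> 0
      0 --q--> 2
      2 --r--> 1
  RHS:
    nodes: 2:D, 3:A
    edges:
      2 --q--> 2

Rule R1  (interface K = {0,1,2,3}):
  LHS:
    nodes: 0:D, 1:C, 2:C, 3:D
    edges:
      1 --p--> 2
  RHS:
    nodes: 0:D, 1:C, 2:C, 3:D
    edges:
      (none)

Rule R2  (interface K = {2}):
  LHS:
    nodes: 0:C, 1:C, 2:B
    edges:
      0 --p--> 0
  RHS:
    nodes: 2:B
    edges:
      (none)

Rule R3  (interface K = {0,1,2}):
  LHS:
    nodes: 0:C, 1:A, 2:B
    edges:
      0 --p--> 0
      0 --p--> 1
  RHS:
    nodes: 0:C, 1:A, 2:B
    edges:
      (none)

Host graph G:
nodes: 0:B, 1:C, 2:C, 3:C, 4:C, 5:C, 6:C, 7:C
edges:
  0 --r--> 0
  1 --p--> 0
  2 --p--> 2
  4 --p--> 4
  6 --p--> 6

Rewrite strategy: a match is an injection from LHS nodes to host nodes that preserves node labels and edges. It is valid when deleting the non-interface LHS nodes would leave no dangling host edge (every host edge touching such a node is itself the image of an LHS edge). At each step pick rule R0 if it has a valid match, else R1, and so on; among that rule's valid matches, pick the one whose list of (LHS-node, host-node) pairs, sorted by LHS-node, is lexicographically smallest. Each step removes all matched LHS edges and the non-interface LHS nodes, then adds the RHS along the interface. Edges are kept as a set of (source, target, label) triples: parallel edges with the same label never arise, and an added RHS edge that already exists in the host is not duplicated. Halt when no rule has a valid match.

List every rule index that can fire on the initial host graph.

R0: no valid match — LHS pattern not found
R1: no valid match — LHS pattern not found
R2: 9 valid matches — {0↦2, 1↦3, 2↦0}, {0↦2, 1↦5, 2↦0}, {0↦2, 1↦7, 2↦0} (+6 more)
R3: no valid match — LHS pattern not found

Answer: [R2]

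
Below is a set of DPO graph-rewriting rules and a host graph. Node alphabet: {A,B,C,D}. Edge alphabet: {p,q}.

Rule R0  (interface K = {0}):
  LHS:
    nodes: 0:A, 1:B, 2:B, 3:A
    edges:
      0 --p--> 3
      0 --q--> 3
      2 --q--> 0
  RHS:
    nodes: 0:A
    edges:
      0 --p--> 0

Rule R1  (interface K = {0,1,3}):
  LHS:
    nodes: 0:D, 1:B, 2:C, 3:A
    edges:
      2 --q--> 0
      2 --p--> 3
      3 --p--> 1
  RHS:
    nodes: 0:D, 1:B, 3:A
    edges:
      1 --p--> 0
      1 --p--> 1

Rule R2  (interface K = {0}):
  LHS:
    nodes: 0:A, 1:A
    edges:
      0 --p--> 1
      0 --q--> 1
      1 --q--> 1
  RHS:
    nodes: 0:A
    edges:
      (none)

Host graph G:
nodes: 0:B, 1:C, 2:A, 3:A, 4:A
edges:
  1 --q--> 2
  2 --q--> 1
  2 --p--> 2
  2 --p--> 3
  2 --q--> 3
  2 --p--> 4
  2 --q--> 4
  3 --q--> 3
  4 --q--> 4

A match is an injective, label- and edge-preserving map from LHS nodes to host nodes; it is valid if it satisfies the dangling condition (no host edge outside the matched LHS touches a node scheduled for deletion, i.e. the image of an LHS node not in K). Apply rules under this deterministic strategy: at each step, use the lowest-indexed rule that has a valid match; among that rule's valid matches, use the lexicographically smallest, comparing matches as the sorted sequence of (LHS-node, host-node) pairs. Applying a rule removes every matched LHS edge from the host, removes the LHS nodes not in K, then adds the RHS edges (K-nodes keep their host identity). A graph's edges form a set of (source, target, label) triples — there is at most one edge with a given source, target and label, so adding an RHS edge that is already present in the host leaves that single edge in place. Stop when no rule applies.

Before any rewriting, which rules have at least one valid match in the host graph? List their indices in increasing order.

Answer: [R2]

Steps:
R0: no valid match — LHS pattern not found
R1: no valid match — LHS pattern not found
R2: 2 valid matches — {0↦2, 1↦3}, {0↦2, 1↦4}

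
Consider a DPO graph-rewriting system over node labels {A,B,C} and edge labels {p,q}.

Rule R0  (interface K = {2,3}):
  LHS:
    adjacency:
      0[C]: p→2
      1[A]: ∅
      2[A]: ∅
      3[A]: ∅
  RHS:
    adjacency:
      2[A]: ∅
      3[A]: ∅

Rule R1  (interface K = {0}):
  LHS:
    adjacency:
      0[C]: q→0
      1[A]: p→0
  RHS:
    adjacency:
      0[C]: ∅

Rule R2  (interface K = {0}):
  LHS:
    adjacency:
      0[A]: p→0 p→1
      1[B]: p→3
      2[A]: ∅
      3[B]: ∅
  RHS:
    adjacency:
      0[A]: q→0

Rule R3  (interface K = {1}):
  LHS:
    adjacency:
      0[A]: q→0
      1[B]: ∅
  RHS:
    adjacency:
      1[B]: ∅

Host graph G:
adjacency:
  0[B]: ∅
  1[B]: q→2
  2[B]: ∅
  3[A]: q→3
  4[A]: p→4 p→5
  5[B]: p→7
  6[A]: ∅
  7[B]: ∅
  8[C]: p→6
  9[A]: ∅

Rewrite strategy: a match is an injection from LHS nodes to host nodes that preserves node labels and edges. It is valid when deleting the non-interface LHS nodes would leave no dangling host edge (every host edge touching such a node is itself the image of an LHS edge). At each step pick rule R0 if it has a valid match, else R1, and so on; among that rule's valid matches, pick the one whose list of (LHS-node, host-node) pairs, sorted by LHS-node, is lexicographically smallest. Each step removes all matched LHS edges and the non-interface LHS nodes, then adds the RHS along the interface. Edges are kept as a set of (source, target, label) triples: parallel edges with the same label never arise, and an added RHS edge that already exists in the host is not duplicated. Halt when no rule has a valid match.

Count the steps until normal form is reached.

Answer: 4

Derivation:
start.  V:10 E:6  edges: 1-q->2 3-q->3 4-p->4 4-p->5 5-p->7 8-p->6
1. fire R0 via {0↦8, 1↦9, 2↦6, 3↦3}  →  V:8 E:5  edges: 1-q->2 3-q->3 4-p->4 4-p->5 5-p->7
2. fire R2 via {0↦4, 1↦5, 2↦6, 3↦7}  →  V:5 E:3  edges: 1-q->2 3-q->3 4-q->4
3. fire R3 via {0↦3, 1↦0}  →  V:4 E:2  edges: 1-q->2 4-q->4
4. fire R3 via {0↦4, 1↦0}  →  V:3 E:1  edges: 1-q->2
normal form: no rule applies after step 4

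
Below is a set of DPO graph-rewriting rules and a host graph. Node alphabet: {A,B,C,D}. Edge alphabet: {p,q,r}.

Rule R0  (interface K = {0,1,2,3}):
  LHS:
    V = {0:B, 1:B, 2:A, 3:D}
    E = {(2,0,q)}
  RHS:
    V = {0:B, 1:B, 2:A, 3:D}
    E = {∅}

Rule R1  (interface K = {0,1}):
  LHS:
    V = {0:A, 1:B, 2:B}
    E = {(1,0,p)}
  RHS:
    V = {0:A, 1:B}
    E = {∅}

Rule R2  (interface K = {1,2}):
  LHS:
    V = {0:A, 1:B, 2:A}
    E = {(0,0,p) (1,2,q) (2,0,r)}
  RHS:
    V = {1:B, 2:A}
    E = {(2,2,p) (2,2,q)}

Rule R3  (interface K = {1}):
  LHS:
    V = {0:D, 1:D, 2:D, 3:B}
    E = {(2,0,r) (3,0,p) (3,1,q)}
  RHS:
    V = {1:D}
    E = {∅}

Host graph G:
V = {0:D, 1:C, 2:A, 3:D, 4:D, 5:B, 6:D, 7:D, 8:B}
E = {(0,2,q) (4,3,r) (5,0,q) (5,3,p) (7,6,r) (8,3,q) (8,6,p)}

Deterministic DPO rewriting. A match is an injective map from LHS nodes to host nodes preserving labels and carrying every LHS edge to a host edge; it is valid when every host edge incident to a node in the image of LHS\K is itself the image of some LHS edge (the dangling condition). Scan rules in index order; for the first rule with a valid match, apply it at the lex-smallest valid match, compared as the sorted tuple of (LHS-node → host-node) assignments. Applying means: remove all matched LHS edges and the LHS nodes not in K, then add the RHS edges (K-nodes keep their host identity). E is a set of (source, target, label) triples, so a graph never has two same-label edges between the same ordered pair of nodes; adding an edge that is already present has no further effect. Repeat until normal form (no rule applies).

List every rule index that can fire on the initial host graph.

Answer: [R3]

Rewrite trace:
R0: no valid match — LHS pattern not found
R1: no valid match — LHS pattern not found
R2: no valid match — LHS pattern not found
R3: 1 valid match — {0↦6, 1↦3, 2↦7, 3↦8}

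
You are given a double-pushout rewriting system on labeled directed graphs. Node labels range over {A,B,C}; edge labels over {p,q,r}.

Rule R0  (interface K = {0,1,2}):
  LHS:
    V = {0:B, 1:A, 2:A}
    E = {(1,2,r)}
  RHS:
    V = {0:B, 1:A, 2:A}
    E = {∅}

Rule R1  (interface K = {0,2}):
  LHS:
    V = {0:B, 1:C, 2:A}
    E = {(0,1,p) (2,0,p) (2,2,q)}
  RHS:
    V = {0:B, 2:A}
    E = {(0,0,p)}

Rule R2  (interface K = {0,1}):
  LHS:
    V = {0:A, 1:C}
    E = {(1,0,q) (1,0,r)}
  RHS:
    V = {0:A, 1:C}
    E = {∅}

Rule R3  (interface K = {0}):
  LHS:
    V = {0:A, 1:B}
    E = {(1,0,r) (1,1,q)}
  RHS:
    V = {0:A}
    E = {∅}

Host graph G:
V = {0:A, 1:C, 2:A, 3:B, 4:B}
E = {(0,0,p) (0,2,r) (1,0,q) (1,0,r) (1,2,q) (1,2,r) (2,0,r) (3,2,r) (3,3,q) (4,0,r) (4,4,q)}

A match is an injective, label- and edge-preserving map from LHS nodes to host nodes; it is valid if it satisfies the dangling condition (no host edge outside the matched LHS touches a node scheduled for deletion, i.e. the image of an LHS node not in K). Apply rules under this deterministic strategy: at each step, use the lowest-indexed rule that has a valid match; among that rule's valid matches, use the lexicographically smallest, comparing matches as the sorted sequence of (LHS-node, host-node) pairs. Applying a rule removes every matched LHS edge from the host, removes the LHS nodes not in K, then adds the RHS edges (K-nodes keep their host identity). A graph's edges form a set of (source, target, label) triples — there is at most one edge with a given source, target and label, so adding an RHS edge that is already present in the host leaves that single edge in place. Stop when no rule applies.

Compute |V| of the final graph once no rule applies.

Answer: 3

Steps:
initial: |V|=5 |E|=11  E = 0-p->0 0-r->2 1-q->0 1-r->0 1-q->2 1-r->2 2-r->0 3-r->2 3-q->3 4-r->0 4-q->4
step 1: apply R0 at {0↦3, 1↦0, 2↦2}  → |V|=5 |E|=10  E = 0-p->0 1-q->0 1-r->0 1-q->2 1-r->2 2-r->0 3-r->2 3-q->3 4-r->0 4-q->4
step 2: apply R0 at {0↦3, 1↦2, 2↦0}  → |V|=5 |E|=9  E = 0-p->0 1-q->0 1-r->0 1-q->2 1-r->2 3-r->2 3-q->3 4-r->0 4-q->4
step 3: apply R2 at {0↦0, 1↦1}  → |V|=5 |E|=7  E = 0-p->0 1-q->2 1-r->2 3-r->2 3-q->3 4-r->0 4-q->4
step 4: apply R2 at {0↦2, 1↦1}  → |V|=5 |E|=5  E = 0-p->0 3-r->2 3-q->3 4-r->0 4-q->4
step 5: apply R3 at {0↦0, 1↦4}  → |V|=4 |E|=3  E = 0-p->0 3-r->2 3-q->3
step 6: apply R3 at {0↦2, 1↦3}  → |V|=3 |E|=1  E = 0-p->0
final graph: no rule applies after step 6
NF nodes: {0:A, 1:C, 2:A}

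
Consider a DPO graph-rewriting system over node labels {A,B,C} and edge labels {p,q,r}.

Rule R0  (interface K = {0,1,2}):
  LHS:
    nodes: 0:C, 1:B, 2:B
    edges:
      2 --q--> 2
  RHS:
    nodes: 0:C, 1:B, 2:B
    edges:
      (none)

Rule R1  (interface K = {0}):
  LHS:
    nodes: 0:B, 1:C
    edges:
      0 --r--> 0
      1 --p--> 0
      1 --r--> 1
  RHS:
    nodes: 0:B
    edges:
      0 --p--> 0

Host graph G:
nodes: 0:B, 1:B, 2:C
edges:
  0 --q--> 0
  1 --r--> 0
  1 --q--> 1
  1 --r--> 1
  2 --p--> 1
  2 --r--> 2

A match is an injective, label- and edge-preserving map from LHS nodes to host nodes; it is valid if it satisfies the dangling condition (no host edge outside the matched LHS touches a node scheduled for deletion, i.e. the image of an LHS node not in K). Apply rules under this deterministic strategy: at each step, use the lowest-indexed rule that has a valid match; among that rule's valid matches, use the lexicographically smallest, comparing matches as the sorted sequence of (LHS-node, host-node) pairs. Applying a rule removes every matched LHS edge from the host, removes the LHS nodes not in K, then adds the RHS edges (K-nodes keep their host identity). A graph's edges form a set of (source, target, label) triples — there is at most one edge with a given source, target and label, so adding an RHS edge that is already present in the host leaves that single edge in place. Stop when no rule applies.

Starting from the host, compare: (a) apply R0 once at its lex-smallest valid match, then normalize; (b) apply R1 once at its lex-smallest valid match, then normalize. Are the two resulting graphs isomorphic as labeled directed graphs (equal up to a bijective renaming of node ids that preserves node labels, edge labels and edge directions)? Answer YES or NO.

branch R0-first: apply at {0↦2, 1↦0, 2↦1} → |E|=5, then 2 more step(s) → NF |V|=2 |E|=2 V={0:B, 1:B} E=1-r->0 1-p->1
branch R1-first: apply at {0↦1, 1↦2} → |E|=4, then 0 more step(s) → NF |V|=2 |E|=4 V={0:B, 1:B} E=0-q->0 1-r->0 1-p->1 1-q->1
graphs not isomorphic

Answer: NO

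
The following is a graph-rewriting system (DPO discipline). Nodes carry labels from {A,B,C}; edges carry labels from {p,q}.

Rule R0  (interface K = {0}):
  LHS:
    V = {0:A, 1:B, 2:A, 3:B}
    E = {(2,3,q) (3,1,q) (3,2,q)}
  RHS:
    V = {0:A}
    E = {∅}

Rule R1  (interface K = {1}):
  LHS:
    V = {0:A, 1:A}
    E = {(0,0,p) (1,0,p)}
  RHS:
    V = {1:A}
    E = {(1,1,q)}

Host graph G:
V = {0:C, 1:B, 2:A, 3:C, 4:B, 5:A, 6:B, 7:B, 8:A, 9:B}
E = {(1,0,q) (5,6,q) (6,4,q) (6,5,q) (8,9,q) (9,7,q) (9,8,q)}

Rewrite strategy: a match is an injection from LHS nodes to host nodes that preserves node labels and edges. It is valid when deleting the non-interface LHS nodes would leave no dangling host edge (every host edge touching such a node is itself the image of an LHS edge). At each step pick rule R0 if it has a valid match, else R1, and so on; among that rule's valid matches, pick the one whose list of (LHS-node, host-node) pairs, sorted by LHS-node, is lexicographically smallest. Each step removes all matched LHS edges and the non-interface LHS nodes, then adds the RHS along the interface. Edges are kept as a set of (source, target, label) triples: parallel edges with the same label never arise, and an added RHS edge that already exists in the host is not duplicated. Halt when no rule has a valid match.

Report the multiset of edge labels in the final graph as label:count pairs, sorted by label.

Answer: q:1

Rewrite trace:
start.  V:10 E:7  edges: 1-q->0 5-q->6 6-q->4 6-q->5 8-q->9 9-q->7 9-q->8
1. fire R0 via {0↦2, 1↦4, 2↦5, 3↦6}  →  V:7 E:4  edges: 1-q->0 8-q->9 9-q->7 9-q->8
2. fire R0 via {0↦2, 1↦7, 2↦8, 3↦9}  →  V:4 E:1  edges: 1-q->0
final graph: no rule applies after step 2
NF edges: [(1, 0, 'q')]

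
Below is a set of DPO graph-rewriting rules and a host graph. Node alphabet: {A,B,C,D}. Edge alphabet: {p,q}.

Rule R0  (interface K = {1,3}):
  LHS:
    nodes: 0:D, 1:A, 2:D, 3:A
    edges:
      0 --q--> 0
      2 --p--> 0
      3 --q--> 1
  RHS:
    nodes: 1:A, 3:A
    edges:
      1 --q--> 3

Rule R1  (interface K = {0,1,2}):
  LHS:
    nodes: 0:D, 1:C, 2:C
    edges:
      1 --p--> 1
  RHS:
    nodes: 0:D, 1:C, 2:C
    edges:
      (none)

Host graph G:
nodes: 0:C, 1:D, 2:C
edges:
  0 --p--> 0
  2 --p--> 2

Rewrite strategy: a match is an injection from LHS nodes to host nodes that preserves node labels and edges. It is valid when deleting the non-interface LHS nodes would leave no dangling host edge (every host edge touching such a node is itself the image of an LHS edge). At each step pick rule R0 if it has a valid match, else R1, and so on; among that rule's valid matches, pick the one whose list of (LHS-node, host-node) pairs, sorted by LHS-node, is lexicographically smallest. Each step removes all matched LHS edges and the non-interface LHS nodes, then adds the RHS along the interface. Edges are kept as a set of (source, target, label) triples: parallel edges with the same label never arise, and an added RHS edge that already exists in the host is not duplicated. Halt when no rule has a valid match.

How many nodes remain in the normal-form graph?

[0] host  ⇒  3 nodes, 2 edges  {0-p->0 2-p->2}
[1] R1 @ {0↦1, 1↦0, 2↦2}  ⇒  3 nodes, 1 edges  {2-p->2}
[2] R1 @ {0↦1, 1↦2, 2↦0}  ⇒  3 nodes, 0 edges  {∅}
halt: no rule applies after step 2
NF nodes: {0:C, 1:D, 2:C}

Answer: 3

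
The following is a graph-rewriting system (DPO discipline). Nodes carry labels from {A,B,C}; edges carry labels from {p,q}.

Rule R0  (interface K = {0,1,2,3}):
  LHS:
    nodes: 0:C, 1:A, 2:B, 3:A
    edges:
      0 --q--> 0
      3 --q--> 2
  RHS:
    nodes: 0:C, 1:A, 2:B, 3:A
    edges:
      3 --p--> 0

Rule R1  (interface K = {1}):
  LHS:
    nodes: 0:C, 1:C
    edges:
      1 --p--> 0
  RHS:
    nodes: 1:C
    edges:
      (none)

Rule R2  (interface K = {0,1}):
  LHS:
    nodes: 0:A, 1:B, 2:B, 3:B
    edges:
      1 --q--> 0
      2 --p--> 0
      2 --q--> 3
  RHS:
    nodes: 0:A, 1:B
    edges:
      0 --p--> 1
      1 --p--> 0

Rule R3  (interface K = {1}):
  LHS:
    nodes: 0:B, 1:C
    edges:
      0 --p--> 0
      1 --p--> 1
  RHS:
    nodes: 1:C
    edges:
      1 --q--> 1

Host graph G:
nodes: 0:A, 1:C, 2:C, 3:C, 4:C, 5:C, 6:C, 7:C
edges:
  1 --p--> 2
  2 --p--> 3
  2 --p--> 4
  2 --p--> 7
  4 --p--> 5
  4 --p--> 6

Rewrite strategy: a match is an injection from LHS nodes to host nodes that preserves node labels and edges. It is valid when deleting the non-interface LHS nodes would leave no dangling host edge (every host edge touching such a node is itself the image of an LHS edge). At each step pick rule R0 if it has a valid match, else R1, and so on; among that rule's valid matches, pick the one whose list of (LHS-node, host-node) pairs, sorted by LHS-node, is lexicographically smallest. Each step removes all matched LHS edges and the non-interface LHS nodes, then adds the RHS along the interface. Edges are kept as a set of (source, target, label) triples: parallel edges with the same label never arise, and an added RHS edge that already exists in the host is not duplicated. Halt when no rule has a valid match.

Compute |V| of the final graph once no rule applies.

Answer: 2

Derivation:
start.  V:8 E:6  edges: 1-p->2 2-p->3 2-p->4 2-p->7 4-p->5 4-p->6
1. fire R1 via {0↦3, 1↦2}  →  V:7 E:5  edges: 1-p->2 2-p->4 2-p->7 4-p->5 4-p->6
2. fire R1 via {0↦5, 1↦4}  →  V:6 E:4  edges: 1-p->2 2-p->4 2-p->7 4-p->6
3. fire R1 via {0↦6, 1↦4}  →  V:5 E:3  edges: 1-p->2 2-p->4 2-p->7
4. fire R1 via {0↦4, 1↦2}  →  V:4 E:2  edges: 1-p->2 2-p->7
5. fire R1 via {0↦7, 1↦2}  →  V:3 E:1  edges: 1-p->2
6. fire R1 via {0↦2, 1↦1}  →  V:2 E:0  edges: ∅
normal form: no rule applies after step 6
NF nodes: {0:A, 1:C}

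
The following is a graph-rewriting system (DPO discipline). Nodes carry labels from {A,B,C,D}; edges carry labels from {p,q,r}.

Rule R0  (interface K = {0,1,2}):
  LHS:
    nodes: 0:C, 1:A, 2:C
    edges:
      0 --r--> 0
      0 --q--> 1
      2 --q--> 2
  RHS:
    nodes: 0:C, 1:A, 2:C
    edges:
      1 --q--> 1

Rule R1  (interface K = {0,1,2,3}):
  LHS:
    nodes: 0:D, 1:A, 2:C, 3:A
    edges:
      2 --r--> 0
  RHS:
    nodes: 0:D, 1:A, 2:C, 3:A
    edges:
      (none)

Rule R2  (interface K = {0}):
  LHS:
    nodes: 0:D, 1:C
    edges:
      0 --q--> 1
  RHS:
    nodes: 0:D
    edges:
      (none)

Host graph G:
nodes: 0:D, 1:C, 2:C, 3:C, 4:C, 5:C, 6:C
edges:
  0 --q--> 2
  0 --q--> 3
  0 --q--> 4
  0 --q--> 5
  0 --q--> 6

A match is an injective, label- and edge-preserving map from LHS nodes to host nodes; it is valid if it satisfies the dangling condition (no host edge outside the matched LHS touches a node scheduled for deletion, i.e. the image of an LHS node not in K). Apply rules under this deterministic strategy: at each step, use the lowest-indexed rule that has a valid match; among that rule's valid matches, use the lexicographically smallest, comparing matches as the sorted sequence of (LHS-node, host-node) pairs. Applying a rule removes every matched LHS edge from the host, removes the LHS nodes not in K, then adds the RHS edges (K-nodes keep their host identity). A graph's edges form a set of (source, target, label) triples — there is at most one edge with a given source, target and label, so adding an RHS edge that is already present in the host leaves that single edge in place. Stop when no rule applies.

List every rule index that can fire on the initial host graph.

R0: no valid match — LHS pattern not found
R1: no valid match — LHS pattern not found
R2: 5 valid matches — {0↦0, 1↦2}, {0↦0, 1↦3}, {0↦0, 1↦4} (+2 more)

Answer: [R2]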